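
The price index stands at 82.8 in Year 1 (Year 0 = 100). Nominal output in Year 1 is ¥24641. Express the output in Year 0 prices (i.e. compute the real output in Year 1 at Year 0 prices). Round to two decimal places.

Real = Nominal ÷ (Index/100) = 24641 ÷ (82.8/100)
     = 24641 ÷ 0.828 = 29759.6618

29759.66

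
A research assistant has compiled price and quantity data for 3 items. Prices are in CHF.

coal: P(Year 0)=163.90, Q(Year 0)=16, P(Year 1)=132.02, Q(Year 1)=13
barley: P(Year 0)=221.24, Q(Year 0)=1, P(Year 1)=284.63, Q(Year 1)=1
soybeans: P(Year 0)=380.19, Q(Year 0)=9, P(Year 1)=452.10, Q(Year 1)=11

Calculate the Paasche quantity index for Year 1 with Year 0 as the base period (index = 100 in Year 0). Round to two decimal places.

107.86

Paasche quantity index uses current-period prices as weights.
ΣP(Year 1)·Q(Year 1) = 132.02×13 + 284.63×1 + 452.10×11 = 1716.26 + 284.63 + 4973.1 = 6973.99
ΣP(Year 1)·Q(Year 0) = 132.02×16 + 284.63×1 + 452.10×9 = 2112.32 + 284.63 + 4068.9 = 6465.85
Index = 6973.99 / 6465.85 × 100 = 107.8588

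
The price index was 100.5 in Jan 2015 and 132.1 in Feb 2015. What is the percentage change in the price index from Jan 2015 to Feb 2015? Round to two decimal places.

Change = (132.1 − 100.5) / 100.5 × 100
       = 31.6 / 100.5 × 100 = 31.4428%

31.44%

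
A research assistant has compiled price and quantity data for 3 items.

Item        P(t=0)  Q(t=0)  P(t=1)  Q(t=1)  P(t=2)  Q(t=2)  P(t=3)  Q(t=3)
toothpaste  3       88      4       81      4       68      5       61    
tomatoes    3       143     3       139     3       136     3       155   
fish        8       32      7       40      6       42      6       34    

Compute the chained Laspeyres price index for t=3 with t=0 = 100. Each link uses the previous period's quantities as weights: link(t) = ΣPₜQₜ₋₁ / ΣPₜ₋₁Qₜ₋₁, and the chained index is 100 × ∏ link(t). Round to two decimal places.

Link t=0→t=1:
ΣP(t=1)Q(t=0) = 4×88 + 3×143 + 7×32 = 352 + 429 + 224 = 1005
ΣP(t=0)Q(t=0) = 3×88 + 3×143 + 8×32 = 264 + 429 + 256 = 949
link = 1005/949 = 1.059009
Link t=1→t=2:
ΣP(t=2)Q(t=1) = 4×81 + 3×139 + 6×40 = 324 + 417 + 240 = 981
ΣP(t=1)Q(t=1) = 4×81 + 3×139 + 7×40 = 324 + 417 + 280 = 1021
link = 981/1021 = 0.960823
Link t=2→t=3:
ΣP(t=3)Q(t=2) = 5×68 + 3×136 + 6×42 = 340 + 408 + 252 = 1000
ΣP(t=2)Q(t=2) = 4×68 + 3×136 + 6×42 = 272 + 408 + 252 = 932
link = 1000/932 = 1.072961
Chained index = 100 × 1.059009 × 0.960823 × 1.072961 = 109.1760

109.18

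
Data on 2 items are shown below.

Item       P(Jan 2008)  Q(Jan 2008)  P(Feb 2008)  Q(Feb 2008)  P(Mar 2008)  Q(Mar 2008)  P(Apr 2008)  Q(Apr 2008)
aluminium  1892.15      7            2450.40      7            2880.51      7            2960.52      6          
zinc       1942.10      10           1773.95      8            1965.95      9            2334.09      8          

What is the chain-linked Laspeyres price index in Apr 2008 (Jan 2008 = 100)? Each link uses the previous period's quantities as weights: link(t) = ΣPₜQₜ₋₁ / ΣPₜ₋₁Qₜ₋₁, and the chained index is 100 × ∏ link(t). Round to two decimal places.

Link Jan 2008→Feb 2008:
ΣP(Feb 2008)Q(Jan 2008) = 2450.40×7 + 1773.95×10 = 17152.8 + 17739.5 = 34892.3
ΣP(Jan 2008)Q(Jan 2008) = 1892.15×7 + 1942.10×10 = 13245.05 + 19421 = 32666.05
link = 34892.3/32666.05 = 1.068152
Link Feb 2008→Mar 2008:
ΣP(Mar 2008)Q(Feb 2008) = 2880.51×7 + 1965.95×8 = 20163.57 + 15727.6 = 35891.17
ΣP(Feb 2008)Q(Feb 2008) = 2450.40×7 + 1773.95×8 = 17152.8 + 14191.6 = 31344.4
link = 35891.17/31344.4 = 1.145058
Link Mar 2008→Apr 2008:
ΣP(Apr 2008)Q(Mar 2008) = 2960.52×7 + 2334.09×9 = 20723.64 + 21006.81 = 41730.45
ΣP(Mar 2008)Q(Mar 2008) = 2880.51×7 + 1965.95×9 = 20163.57 + 17693.55 = 37857.12
link = 41730.45/37857.12 = 1.102314
Chained index = 100 × 1.068152 × 1.145058 × 1.102314 = 134.8237

134.82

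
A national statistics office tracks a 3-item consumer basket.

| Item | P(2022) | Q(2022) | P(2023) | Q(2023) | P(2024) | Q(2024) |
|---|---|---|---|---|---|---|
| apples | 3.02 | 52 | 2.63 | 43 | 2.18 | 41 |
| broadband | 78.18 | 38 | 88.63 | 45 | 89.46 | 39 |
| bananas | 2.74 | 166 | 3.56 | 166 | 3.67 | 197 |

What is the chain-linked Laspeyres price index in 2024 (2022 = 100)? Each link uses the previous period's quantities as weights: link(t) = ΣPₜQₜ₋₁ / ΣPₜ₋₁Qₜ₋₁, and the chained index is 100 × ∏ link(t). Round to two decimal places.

Link 2022→2023:
ΣP(2023)Q(2022) = 2.63×52 + 88.63×38 + 3.56×166 = 136.76 + 3367.94 + 590.96 = 4095.66
ΣP(2022)Q(2022) = 3.02×52 + 78.18×38 + 2.74×166 = 157.04 + 2970.84 + 454.84 = 3582.72
link = 4095.66/3582.72 = 1.143171
Link 2023→2024:
ΣP(2024)Q(2023) = 2.18×43 + 89.46×45 + 3.67×166 = 93.74 + 4025.7 + 609.22 = 4728.66
ΣP(2023)Q(2023) = 2.63×43 + 88.63×45 + 3.56×166 = 113.09 + 3988.35 + 590.96 = 4692.4
link = 4728.66/4692.4 = 1.007727
Chained index = 100 × 1.143171 × 1.007727 = 115.2004

115.20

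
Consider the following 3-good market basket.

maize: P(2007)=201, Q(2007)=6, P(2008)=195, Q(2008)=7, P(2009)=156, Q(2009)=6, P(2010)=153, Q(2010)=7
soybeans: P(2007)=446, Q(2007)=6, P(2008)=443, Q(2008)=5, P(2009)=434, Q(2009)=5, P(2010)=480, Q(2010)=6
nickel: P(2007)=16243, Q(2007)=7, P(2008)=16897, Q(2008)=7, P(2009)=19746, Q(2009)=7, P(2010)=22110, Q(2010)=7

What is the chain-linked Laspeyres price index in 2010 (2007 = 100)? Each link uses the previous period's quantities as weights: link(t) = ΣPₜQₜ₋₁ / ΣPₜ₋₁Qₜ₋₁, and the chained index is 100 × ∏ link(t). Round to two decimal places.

134.87

Link 2007→2008:
ΣP(2008)Q(2007) = 195×6 + 443×6 + 16897×7 = 1170 + 2658 + 118279 = 122107
ΣP(2007)Q(2007) = 201×6 + 446×6 + 16243×7 = 1206 + 2676 + 113701 = 117583
link = 122107/117583 = 1.038475
Link 2008→2009:
ΣP(2009)Q(2008) = 156×7 + 434×5 + 19746×7 = 1092 + 2170 + 138222 = 141484
ΣP(2008)Q(2008) = 195×7 + 443×5 + 16897×7 = 1365 + 2215 + 118279 = 121859
link = 141484/121859 = 1.161047
Link 2009→2010:
ΣP(2010)Q(2009) = 153×6 + 480×5 + 22110×7 = 918 + 2400 + 154770 = 158088
ΣP(2009)Q(2009) = 156×6 + 434×5 + 19746×7 = 936 + 2170 + 138222 = 141328
link = 158088/141328 = 1.118589
Chained index = 100 × 1.038475 × 1.161047 × 1.118589 = 134.8703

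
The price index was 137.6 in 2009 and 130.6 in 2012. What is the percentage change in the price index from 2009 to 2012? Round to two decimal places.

-5.09%

Change = (130.6 − 137.6) / 137.6 × 100
       = -7.0 / 137.6 × 100 = -5.0872%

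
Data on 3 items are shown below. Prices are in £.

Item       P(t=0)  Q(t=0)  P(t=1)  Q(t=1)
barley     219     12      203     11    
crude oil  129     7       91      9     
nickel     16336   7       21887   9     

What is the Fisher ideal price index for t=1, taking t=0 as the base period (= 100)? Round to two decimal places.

Laspeyres component (base-period weights):
ΣP(t=1)Q(t=0) = 203×12 + 91×7 + 21887×7 = 2436 + 637 + 153209 = 156282
ΣP(t=0)Q(t=0) = 219×12 + 129×7 + 16336×7 = 2628 + 903 + 114352 = 117883
L = 156282 / 117883 × 100 = 132.5738
Paasche component (current-period weights):
ΣP(t=1)Q(t=1) = 203×11 + 91×9 + 21887×9 = 2233 + 819 + 196983 = 200035
ΣP(t=0)Q(t=1) = 219×11 + 129×9 + 16336×9 = 2409 + 1161 + 147024 = 150594
P = 200035 / 150594 × 100 = 132.8307
Fisher = √(L × P) = √(132.5738 × 132.8307) = 132.7022

132.70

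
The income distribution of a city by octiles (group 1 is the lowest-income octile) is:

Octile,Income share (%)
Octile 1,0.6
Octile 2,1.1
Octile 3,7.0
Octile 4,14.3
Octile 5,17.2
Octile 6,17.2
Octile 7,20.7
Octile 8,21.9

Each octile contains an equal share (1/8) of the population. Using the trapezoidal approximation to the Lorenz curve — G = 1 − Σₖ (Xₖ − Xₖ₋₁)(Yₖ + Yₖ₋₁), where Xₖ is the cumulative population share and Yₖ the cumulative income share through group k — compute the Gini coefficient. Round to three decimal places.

Cumulative income shares Yₖ: 0.0060, 0.0170, 0.0870, 0.2300, 0.4020, 0.5740, 0.7810, 1.0000
Σ (Xₖ−Xₖ₋₁)(Yₖ+Yₖ₋₁) = (1/8)(0.0060+0.0000) + (1/8)(0.0170+0.0060) + (1/8)(0.0870+0.0170) + (1/8)(0.2300+0.0870) + (1/8)(0.4020+0.2300) + (1/8)(0.5740+0.4020) + (1/8)(0.7810+0.5740) + (1/8)(1.0000+0.7810)
  = 0.0008 + 0.0029 + 0.0130 + 0.0396 + 0.0790 + 0.1220 + 0.1694 + 0.2226 = 0.6493
G = 1 − 0.6493 = 0.3507

0.351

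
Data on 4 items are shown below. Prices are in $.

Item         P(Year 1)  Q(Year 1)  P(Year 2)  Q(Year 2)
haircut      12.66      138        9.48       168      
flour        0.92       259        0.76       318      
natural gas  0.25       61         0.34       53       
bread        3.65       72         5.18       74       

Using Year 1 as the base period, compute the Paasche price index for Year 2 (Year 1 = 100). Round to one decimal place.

82.7

Paasche price index uses current-period quantities as weights.
ΣP(Year 2)·Q(Year 2) = 9.48×168 + 0.76×318 + 0.34×53 + 5.18×74 = 1592.64 + 241.68 + 18.02 + 383.32 = 2235.66
ΣP(Year 1)·Q(Year 2) = 12.66×168 + 0.92×318 + 0.25×53 + 3.65×74 = 2126.88 + 292.56 + 13.25 + 270.1 = 2702.79
Index = 2235.66 / 2702.79 × 100 = 82.7167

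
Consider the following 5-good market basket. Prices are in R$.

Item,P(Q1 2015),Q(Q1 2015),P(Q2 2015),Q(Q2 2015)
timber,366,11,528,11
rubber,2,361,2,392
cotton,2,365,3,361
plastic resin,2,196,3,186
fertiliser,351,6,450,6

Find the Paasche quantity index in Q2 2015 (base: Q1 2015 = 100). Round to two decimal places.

100.18

Paasche quantity index uses current-period prices as weights.
ΣP(Q2 2015)·Q(Q2 2015) = 528×11 + 2×392 + 3×361 + 3×186 + 450×6 = 5808 + 784 + 1083 + 558 + 2700 = 10933
ΣP(Q2 2015)·Q(Q1 2015) = 528×11 + 2×361 + 3×365 + 3×196 + 450×6 = 5808 + 722 + 1095 + 588 + 2700 = 10913
Index = 10933 / 10913 × 100 = 100.1833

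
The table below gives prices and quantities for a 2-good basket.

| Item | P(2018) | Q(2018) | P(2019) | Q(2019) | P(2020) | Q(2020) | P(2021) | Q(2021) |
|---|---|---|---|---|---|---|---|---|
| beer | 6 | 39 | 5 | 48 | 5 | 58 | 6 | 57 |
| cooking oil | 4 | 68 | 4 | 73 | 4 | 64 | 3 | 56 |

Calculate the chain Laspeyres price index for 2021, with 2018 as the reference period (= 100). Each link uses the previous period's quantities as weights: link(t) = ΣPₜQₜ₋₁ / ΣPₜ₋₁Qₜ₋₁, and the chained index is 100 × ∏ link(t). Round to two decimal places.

Link 2018→2019:
ΣP(2019)Q(2018) = 5×39 + 4×68 = 195 + 272 = 467
ΣP(2018)Q(2018) = 6×39 + 4×68 = 234 + 272 = 506
link = 467/506 = 0.922925
Link 2019→2020:
ΣP(2020)Q(2019) = 5×48 + 4×73 = 240 + 292 = 532
ΣP(2019)Q(2019) = 5×48 + 4×73 = 240 + 292 = 532
link = 532/532 = 1.000000
Link 2020→2021:
ΣP(2021)Q(2020) = 6×58 + 3×64 = 348 + 192 = 540
ΣP(2020)Q(2020) = 5×58 + 4×64 = 290 + 256 = 546
link = 540/546 = 0.989011
Chained index = 100 × 0.922925 × 1.000000 × 0.989011 = 91.2783

91.28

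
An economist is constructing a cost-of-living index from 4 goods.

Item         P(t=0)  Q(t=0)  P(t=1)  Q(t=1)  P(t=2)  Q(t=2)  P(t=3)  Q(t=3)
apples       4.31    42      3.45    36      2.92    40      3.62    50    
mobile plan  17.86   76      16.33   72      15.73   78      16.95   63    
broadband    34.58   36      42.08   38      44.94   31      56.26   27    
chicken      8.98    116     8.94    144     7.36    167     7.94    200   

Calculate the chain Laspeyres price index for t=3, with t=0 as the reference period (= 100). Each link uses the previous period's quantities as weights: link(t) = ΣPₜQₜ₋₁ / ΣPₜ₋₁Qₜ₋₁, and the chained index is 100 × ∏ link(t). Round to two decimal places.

112.68

Link t=0→t=1:
ΣP(t=1)Q(t=0) = 3.45×42 + 16.33×76 + 42.08×36 + 8.94×116 = 144.9 + 1241.08 + 1514.88 + 1037.04 = 3937.9
ΣP(t=0)Q(t=0) = 4.31×42 + 17.86×76 + 34.58×36 + 8.98×116 = 181.02 + 1357.36 + 1244.88 + 1041.68 = 3824.94
link = 3937.9/3824.94 = 1.029532
Link t=1→t=2:
ΣP(t=2)Q(t=1) = 2.92×36 + 15.73×72 + 44.94×38 + 7.36×144 = 105.12 + 1132.56 + 1707.72 + 1059.84 = 4005.24
ΣP(t=1)Q(t=1) = 3.45×36 + 16.33×72 + 42.08×38 + 8.94×144 = 124.2 + 1175.76 + 1599.04 + 1287.36 = 4186.36
link = 4005.24/4186.36 = 0.956736
Link t=2→t=3:
ΣP(t=3)Q(t=2) = 3.62×40 + 16.95×78 + 56.26×31 + 7.94×167 = 144.8 + 1322.1 + 1744.06 + 1325.98 = 4536.94
ΣP(t=2)Q(t=2) = 2.92×40 + 15.73×78 + 44.94×31 + 7.36×167 = 116.8 + 1226.94 + 1393.14 + 1229.12 = 3966
link = 4536.94/3966 = 1.143959
Chained index = 100 × 1.029532 × 0.956736 × 1.143959 = 112.6788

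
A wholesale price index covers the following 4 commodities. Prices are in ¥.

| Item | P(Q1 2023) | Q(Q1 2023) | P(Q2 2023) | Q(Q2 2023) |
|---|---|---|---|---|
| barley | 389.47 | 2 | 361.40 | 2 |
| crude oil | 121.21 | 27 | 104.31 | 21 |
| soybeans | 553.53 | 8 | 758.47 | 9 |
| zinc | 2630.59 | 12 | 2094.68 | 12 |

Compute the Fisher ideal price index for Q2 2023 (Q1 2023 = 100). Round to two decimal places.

87.11

Laspeyres component (base-period weights):
ΣP(Q2 2023)Q(Q1 2023) = 361.40×2 + 104.31×27 + 758.47×8 + 2094.68×12 = 722.8 + 2816.37 + 6067.76 + 25136.16 = 34743.09
ΣP(Q1 2023)Q(Q1 2023) = 389.47×2 + 121.21×27 + 553.53×8 + 2630.59×12 = 778.94 + 3272.67 + 4428.24 + 31567.08 = 40046.93
L = 34743.09 / 40046.93 × 100 = 86.7559
Paasche component (current-period weights):
ΣP(Q2 2023)Q(Q2 2023) = 361.40×2 + 104.31×21 + 758.47×9 + 2094.68×12 = 722.8 + 2190.51 + 6826.23 + 25136.16 = 34875.7
ΣP(Q1 2023)Q(Q2 2023) = 389.47×2 + 121.21×21 + 553.53×9 + 2630.59×12 = 778.94 + 2545.41 + 4981.77 + 31567.08 = 39873.2
P = 34875.7 / 39873.2 × 100 = 87.4665
Fisher = √(L × P) = √(86.7559 × 87.4665) = 87.1105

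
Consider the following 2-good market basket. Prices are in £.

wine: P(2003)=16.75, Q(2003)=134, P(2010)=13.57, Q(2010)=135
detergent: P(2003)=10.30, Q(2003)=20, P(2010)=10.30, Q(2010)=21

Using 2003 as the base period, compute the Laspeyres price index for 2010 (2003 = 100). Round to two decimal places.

Laspeyres price index uses base-period quantities as weights.
ΣP(2010)·Q(2003) = 13.57×134 + 10.30×20 = 1818.38 + 206 = 2024.38
ΣP(2003)·Q(2003) = 16.75×134 + 10.30×20 = 2244.5 + 206 = 2450.5
Index = 2024.38 / 2450.5 × 100 = 82.6109

82.61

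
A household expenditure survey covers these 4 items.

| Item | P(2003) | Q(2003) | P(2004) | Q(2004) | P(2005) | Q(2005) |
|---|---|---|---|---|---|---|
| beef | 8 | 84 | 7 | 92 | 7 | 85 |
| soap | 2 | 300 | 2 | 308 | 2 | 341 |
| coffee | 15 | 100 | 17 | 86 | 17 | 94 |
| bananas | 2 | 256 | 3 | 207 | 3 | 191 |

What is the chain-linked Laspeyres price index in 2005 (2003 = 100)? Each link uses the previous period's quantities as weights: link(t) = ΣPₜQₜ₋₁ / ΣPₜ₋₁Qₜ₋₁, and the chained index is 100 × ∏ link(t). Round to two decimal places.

111.33

Link 2003→2004:
ΣP(2004)Q(2003) = 7×84 + 2×300 + 17×100 + 3×256 = 588 + 600 + 1700 + 768 = 3656
ΣP(2003)Q(2003) = 8×84 + 2×300 + 15×100 + 2×256 = 672 + 600 + 1500 + 512 = 3284
link = 3656/3284 = 1.113276
Link 2004→2005:
ΣP(2005)Q(2004) = 7×92 + 2×308 + 17×86 + 3×207 = 644 + 616 + 1462 + 621 = 3343
ΣP(2004)Q(2004) = 7×92 + 2×308 + 17×86 + 3×207 = 644 + 616 + 1462 + 621 = 3343
link = 3343/3343 = 1.000000
Chained index = 100 × 1.113276 × 1.000000 = 111.3276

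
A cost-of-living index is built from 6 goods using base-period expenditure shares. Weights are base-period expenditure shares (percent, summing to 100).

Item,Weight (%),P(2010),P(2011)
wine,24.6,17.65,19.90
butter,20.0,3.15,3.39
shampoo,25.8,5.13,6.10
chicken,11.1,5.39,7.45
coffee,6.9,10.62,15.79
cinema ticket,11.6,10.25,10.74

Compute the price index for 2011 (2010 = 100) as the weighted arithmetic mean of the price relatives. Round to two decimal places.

117.69

wine: 24.6 × (19.90/17.65) = 24.6 × 1.127479 = 27.7360
butter: 20.0 × (3.39/3.15) = 20.0 × 1.076190 = 21.5238
shampoo: 25.8 × (6.10/5.13) = 25.8 × 1.189084 = 30.6784
chicken: 11.1 × (7.45/5.39) = 11.1 × 1.382189 = 15.3423
coffee: 6.9 × (15.79/10.62) = 6.9 × 1.486817 = 10.2590
cinema ticket: 11.6 × (10.74/10.25) = 11.6 × 1.047805 = 12.1545
Index = Σ wᵢ·(p₁ᵢ/p₀ᵢ) = 27.7360 + 21.5238 + 30.6784 + 15.3423 + 10.2590 + 12.1545 = 117.6940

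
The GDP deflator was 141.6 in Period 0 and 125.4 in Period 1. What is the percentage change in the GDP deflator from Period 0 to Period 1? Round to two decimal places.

-11.44%

Change = (125.4 − 141.6) / 141.6 × 100
       = -16.2 / 141.6 × 100 = -11.4407%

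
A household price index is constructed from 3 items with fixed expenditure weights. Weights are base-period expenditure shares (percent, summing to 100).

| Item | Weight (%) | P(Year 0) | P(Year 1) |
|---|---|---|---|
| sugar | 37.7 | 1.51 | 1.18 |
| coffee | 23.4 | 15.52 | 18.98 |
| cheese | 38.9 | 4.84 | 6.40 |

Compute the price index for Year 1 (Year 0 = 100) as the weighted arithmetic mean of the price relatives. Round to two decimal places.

sugar: 37.7 × (1.18/1.51) = 37.7 × 0.781457 = 29.4609
coffee: 23.4 × (18.98/15.52) = 23.4 × 1.222938 = 28.6168
cheese: 38.9 × (6.40/4.84) = 38.9 × 1.322314 = 51.4380
Index = Σ wᵢ·(p₁ᵢ/p₀ᵢ) = 29.4609 + 28.6168 + 51.4380 = 109.5157

109.52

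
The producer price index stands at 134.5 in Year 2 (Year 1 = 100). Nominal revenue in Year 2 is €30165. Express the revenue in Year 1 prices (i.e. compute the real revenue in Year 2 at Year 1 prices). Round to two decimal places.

22427.51

Real = Nominal ÷ (Index/100) = 30165 ÷ (134.5/100)
     = 30165 ÷ 1.345 = 22427.5093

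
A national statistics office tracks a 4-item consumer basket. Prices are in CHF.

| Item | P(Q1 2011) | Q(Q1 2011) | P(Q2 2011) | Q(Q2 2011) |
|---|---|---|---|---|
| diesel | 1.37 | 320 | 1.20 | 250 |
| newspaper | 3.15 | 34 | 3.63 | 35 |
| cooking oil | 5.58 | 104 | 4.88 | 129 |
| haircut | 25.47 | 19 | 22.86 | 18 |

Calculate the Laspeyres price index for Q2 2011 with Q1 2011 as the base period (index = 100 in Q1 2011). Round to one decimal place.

90.0

Laspeyres price index uses base-period quantities as weights.
ΣP(Q2 2011)·Q(Q1 2011) = 1.20×320 + 3.63×34 + 4.88×104 + 22.86×19 = 384 + 123.42 + 507.52 + 434.34 = 1449.28
ΣP(Q1 2011)·Q(Q1 2011) = 1.37×320 + 3.15×34 + 5.58×104 + 25.47×19 = 438.4 + 107.1 + 580.32 + 483.93 = 1609.75
Index = 1449.28 / 1609.75 × 100 = 90.0314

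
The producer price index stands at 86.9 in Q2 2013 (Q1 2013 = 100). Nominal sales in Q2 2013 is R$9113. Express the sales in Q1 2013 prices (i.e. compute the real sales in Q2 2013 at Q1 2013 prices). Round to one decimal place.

10486.8

Real = Nominal ÷ (Index/100) = 9113 ÷ (86.9/100)
     = 9113 ÷ 0.869 = 10486.7664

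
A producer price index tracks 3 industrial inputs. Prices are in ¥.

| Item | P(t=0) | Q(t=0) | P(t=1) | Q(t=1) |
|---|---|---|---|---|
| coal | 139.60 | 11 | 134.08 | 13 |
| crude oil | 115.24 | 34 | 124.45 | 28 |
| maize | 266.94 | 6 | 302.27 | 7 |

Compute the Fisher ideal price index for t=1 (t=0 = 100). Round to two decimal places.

Laspeyres component (base-period weights):
ΣP(t=1)Q(t=0) = 134.08×11 + 124.45×34 + 302.27×6 = 1474.88 + 4231.3 + 1813.62 = 7519.8
ΣP(t=0)Q(t=0) = 139.60×11 + 115.24×34 + 266.94×6 = 1535.6 + 3918.16 + 1601.64 = 7055.4
L = 7519.8 / 7055.4 × 100 = 106.5822
Paasche component (current-period weights):
ΣP(t=1)Q(t=1) = 134.08×13 + 124.45×28 + 302.27×7 = 1743.04 + 3484.6 + 2115.89 = 7343.53
ΣP(t=0)Q(t=1) = 139.60×13 + 115.24×28 + 266.94×7 = 1814.8 + 3226.72 + 1868.58 = 6910.1
P = 7343.53 / 6910.1 × 100 = 106.2724
Fisher = √(L × P) = √(106.5822 × 106.2724) = 106.4272

106.43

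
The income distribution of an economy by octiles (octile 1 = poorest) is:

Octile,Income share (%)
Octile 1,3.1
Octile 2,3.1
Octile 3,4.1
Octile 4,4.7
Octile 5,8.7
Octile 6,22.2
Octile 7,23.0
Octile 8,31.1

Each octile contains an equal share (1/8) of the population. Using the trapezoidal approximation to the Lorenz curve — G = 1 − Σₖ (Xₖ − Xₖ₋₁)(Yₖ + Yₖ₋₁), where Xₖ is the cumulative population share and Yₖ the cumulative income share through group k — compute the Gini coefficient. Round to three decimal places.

0.442

Cumulative income shares Yₖ: 0.0310, 0.0620, 0.1030, 0.1500, 0.2370, 0.4590, 0.6890, 1.0000
Σ (Xₖ−Xₖ₋₁)(Yₖ+Yₖ₋₁) = (1/8)(0.0310+0.0000) + (1/8)(0.0620+0.0310) + (1/8)(0.1030+0.0620) + (1/8)(0.1500+0.1030) + (1/8)(0.2370+0.1500) + (1/8)(0.4590+0.2370) + (1/8)(0.6890+0.4590) + (1/8)(1.0000+0.6890)
  = 0.0039 + 0.0116 + 0.0206 + 0.0316 + 0.0484 + 0.0870 + 0.1435 + 0.2111 = 0.5577
G = 1 − 0.5577 = 0.4423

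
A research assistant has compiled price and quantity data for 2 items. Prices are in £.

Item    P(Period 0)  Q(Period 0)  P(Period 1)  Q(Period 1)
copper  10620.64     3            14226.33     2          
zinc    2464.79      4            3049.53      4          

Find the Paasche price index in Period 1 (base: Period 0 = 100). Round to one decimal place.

130.7

Paasche price index uses current-period quantities as weights.
ΣP(Period 1)·Q(Period 1) = 14226.33×2 + 3049.53×4 = 28452.66 + 12198.12 = 40650.78
ΣP(Period 0)·Q(Period 1) = 10620.64×2 + 2464.79×4 = 21241.28 + 9859.16 = 31100.44
Index = 40650.78 / 31100.44 × 100 = 130.7081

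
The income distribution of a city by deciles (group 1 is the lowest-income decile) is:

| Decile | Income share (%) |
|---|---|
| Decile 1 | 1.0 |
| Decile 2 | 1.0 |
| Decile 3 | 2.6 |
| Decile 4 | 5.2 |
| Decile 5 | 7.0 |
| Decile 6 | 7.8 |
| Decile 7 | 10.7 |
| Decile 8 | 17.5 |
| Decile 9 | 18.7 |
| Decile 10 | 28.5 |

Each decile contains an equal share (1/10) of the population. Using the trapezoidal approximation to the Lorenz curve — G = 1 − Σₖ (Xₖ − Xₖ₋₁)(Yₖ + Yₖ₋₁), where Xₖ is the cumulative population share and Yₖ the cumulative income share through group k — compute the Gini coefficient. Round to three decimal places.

0.463

Cumulative income shares Yₖ: 0.0100, 0.0200, 0.0460, 0.0980, 0.1680, 0.2460, 0.3530, 0.5280, 0.7150, 1.0000
Σ (Xₖ−Xₖ₋₁)(Yₖ+Yₖ₋₁) = (1/10)(0.0100+0.0000) + (1/10)(0.0200+0.0100) + (1/10)(0.0460+0.0200) + (1/10)(0.0980+0.0460) + (1/10)(0.1680+0.0980) + (1/10)(0.2460+0.1680) + (1/10)(0.3530+0.2460) + (1/10)(0.5280+0.3530) + (1/10)(0.7150+0.5280) + (1/10)(1.0000+0.7150)
  = 0.0010 + 0.0030 + 0.0066 + 0.0144 + 0.0266 + 0.0414 + 0.0599 + 0.0881 + 0.1243 + 0.1715 = 0.5368
G = 1 − 0.5368 = 0.4632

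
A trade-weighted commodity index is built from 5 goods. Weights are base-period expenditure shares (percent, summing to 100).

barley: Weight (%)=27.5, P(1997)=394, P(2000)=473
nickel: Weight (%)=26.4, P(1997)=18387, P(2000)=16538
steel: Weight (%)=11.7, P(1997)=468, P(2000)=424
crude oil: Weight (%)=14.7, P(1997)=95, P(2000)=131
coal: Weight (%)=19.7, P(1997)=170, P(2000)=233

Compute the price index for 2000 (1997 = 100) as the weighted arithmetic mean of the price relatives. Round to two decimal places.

114.63

barley: 27.5 × (473/394) = 27.5 × 1.200508 = 33.0140
nickel: 26.4 × (16538/18387) = 26.4 × 0.899440 = 23.7452
steel: 11.7 × (424/468) = 11.7 × 0.905983 = 10.6000
crude oil: 14.7 × (131/95) = 14.7 × 1.378947 = 20.2705
coal: 19.7 × (233/170) = 19.7 × 1.370588 = 27.0006
Index = Σ wᵢ·(p₁ᵢ/p₀ᵢ) = 33.0140 + 23.7452 + 10.6000 + 20.2705 + 27.0006 = 114.6303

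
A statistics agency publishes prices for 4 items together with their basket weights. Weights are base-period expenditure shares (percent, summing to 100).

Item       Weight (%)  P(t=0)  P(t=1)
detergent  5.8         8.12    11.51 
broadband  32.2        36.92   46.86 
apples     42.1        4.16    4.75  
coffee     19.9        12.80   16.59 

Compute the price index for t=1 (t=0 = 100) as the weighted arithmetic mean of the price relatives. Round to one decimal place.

123.0

detergent: 5.8 × (11.51/8.12) = 5.8 × 1.417488 = 8.2214
broadband: 32.2 × (46.86/36.92) = 32.2 × 1.269231 = 40.8692
apples: 42.1 × (4.75/4.16) = 42.1 × 1.141827 = 48.0709
coffee: 19.9 × (16.59/12.80) = 19.9 × 1.296094 = 25.7923
Index = Σ wᵢ·(p₁ᵢ/p₀ᵢ) = 8.2214 + 40.8692 + 48.0709 + 25.7923 = 122.9538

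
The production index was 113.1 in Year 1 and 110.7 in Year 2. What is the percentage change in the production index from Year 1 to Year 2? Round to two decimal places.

Change = (110.7 − 113.1) / 113.1 × 100
       = -2.4 / 113.1 × 100 = -2.1220%

-2.12%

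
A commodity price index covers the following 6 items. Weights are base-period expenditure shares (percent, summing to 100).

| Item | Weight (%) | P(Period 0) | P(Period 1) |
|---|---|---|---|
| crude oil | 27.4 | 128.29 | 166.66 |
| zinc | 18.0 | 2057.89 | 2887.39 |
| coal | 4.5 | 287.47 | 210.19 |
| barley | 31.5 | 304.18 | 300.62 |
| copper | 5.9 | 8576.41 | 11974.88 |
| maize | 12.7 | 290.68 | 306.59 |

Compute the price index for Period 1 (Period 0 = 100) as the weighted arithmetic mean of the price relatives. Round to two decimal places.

116.91

crude oil: 27.4 × (166.66/128.29) = 27.4 × 1.299088 = 35.5950
zinc: 18.0 × (2887.39/2057.89) = 18.0 × 1.403083 = 25.2555
coal: 4.5 × (210.19/287.47) = 4.5 × 0.731172 = 3.2903
barley: 31.5 × (300.62/304.18) = 31.5 × 0.988296 = 31.1313
copper: 5.9 × (11974.88/8576.41) = 5.9 × 1.396258 = 8.2379
maize: 12.7 × (306.59/290.68) = 12.7 × 1.054734 = 13.3951
Index = Σ wᵢ·(p₁ᵢ/p₀ᵢ) = 35.5950 + 25.2555 + 3.2903 + 31.1313 + 8.2379 + 13.3951 = 116.9052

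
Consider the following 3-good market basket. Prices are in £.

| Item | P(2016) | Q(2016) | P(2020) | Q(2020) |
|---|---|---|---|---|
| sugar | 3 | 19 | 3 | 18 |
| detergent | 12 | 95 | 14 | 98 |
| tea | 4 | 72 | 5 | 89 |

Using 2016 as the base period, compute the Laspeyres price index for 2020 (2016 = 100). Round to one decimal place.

117.6

Laspeyres price index uses base-period quantities as weights.
ΣP(2020)·Q(2016) = 3×19 + 14×95 + 5×72 = 57 + 1330 + 360 = 1747
ΣP(2016)·Q(2016) = 3×19 + 12×95 + 4×72 = 57 + 1140 + 288 = 1485
Index = 1747 / 1485 × 100 = 117.6431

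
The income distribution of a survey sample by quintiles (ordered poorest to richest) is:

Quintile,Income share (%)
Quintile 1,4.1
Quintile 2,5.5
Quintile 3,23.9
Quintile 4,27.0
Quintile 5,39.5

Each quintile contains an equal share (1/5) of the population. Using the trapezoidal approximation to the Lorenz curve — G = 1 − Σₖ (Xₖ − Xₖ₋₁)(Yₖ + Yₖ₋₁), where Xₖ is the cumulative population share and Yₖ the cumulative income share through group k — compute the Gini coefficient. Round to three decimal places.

0.369

Cumulative income shares Yₖ: 0.0410, 0.0960, 0.3350, 0.6050, 1.0000
Σ (Xₖ−Xₖ₋₁)(Yₖ+Yₖ₋₁) = (1/5)(0.0410+0.0000) + (1/5)(0.0960+0.0410) + (1/5)(0.3350+0.0960) + (1/5)(0.6050+0.3350) + (1/5)(1.0000+0.6050)
  = 0.0082 + 0.0274 + 0.0862 + 0.1880 + 0.3210 = 0.6308
G = 1 − 0.6308 = 0.3692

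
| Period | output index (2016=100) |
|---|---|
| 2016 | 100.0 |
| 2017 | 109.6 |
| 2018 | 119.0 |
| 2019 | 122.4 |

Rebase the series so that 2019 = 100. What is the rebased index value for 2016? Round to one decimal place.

81.7

Rebased(2016) = 100.0 / 122.4 × 100 = 81.6993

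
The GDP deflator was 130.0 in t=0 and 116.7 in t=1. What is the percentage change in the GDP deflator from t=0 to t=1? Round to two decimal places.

-10.23%

Change = (116.7 − 130.0) / 130.0 × 100
       = -13.3 / 130.0 × 100 = -10.2308%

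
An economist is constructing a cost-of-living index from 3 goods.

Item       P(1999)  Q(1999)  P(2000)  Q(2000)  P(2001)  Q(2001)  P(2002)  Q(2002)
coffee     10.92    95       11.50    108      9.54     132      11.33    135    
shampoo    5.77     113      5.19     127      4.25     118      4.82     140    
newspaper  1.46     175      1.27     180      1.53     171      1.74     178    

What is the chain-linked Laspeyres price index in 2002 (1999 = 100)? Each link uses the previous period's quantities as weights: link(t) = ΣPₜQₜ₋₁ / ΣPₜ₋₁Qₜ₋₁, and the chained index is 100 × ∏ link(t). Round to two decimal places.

98.92

Link 1999→2000:
ΣP(2000)Q(1999) = 11.50×95 + 5.19×113 + 1.27×175 = 1092.5 + 586.47 + 222.25 = 1901.22
ΣP(1999)Q(1999) = 10.92×95 + 5.77×113 + 1.46×175 = 1037.4 + 652.01 + 255.5 = 1944.91
link = 1901.22/1944.91 = 0.977536
Link 2000→2001:
ΣP(2001)Q(2000) = 9.54×108 + 4.25×127 + 1.53×180 = 1030.32 + 539.75 + 275.4 = 1845.47
ΣP(2000)Q(2000) = 11.50×108 + 5.19×127 + 1.27×180 = 1242 + 659.13 + 228.6 = 2129.73
link = 1845.47/2129.73 = 0.866528
Link 2001→2002:
ΣP(2002)Q(2001) = 11.33×132 + 4.82×118 + 1.74×171 = 1495.56 + 568.76 + 297.54 = 2361.86
ΣP(2001)Q(2001) = 9.54×132 + 4.25×118 + 1.53×171 = 1259.28 + 501.5 + 261.63 = 2022.41
link = 2361.86/2022.41 = 1.167844
Chained index = 100 × 0.977536 × 0.866528 × 1.167844 = 98.9237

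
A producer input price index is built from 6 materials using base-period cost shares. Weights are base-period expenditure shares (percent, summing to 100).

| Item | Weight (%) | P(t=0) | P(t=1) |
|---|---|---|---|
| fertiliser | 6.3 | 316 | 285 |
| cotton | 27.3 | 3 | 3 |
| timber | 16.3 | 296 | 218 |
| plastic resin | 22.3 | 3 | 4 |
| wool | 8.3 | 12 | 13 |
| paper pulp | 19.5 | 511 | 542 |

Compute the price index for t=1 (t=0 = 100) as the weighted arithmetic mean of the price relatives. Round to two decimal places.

fertiliser: 6.3 × (285/316) = 6.3 × 0.901899 = 5.6820
cotton: 27.3 × (3/3) = 27.3 × 1.000000 = 27.3000
timber: 16.3 × (218/296) = 16.3 × 0.736486 = 12.0047
plastic resin: 22.3 × (4/3) = 22.3 × 1.333333 = 29.7333
wool: 8.3 × (13/12) = 8.3 × 1.083333 = 8.9917
paper pulp: 19.5 × (542/511) = 19.5 × 1.060665 = 20.6830
Index = Σ wᵢ·(p₁ᵢ/p₀ᵢ) = 5.6820 + 27.3000 + 12.0047 + 29.7333 + 8.9917 + 20.6830 = 104.3947

104.39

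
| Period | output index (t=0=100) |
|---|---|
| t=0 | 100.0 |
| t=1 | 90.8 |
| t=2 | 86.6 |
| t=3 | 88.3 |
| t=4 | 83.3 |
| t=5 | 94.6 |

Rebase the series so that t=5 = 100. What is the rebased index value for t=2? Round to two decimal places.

91.54

Rebased(t=2) = 86.6 / 94.6 × 100 = 91.5433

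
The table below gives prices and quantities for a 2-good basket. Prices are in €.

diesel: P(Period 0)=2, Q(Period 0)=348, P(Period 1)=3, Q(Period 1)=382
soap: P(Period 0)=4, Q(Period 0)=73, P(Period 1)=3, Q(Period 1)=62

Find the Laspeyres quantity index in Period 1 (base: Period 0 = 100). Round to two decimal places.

Laspeyres quantity index uses base-period prices as weights.
ΣP(Period 0)·Q(Period 1) = 2×382 + 4×62 = 764 + 248 = 1012
ΣP(Period 0)·Q(Period 0) = 2×348 + 4×73 = 696 + 292 = 988
Index = 1012 / 988 × 100 = 102.4291

102.43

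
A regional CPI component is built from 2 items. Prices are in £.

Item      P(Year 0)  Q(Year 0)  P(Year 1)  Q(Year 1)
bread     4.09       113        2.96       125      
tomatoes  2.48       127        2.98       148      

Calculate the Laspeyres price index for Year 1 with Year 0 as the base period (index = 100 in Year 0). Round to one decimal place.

91.7

Laspeyres price index uses base-period quantities as weights.
ΣP(Year 1)·Q(Year 0) = 2.96×113 + 2.98×127 = 334.48 + 378.46 = 712.94
ΣP(Year 0)·Q(Year 0) = 4.09×113 + 2.48×127 = 462.17 + 314.96 = 777.13
Index = 712.94 / 777.13 × 100 = 91.7401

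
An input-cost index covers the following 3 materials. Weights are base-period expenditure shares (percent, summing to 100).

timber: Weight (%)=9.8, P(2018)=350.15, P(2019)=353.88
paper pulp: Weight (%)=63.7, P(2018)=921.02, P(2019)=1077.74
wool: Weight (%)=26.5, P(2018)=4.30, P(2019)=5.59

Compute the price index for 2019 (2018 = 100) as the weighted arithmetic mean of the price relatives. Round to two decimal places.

timber: 9.8 × (353.88/350.15) = 9.8 × 1.010653 = 9.9044
paper pulp: 63.7 × (1077.74/921.02) = 63.7 × 1.170159 = 74.5391
wool: 26.5 × (5.59/4.30) = 26.5 × 1.300000 = 34.4500
Index = Σ wᵢ·(p₁ᵢ/p₀ᵢ) = 9.9044 + 74.5391 + 34.4500 = 118.8935

118.89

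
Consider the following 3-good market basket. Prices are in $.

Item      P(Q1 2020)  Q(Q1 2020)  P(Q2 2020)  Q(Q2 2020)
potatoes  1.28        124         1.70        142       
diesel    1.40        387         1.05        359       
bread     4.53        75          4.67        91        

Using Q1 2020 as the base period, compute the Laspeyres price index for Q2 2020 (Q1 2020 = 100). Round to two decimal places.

Laspeyres price index uses base-period quantities as weights.
ΣP(Q2 2020)·Q(Q1 2020) = 1.70×124 + 1.05×387 + 4.67×75 = 210.8 + 406.35 + 350.25 = 967.4
ΣP(Q1 2020)·Q(Q1 2020) = 1.28×124 + 1.40×387 + 4.53×75 = 158.72 + 541.8 + 339.75 = 1040.27
Index = 967.4 / 1040.27 × 100 = 92.9951

93.00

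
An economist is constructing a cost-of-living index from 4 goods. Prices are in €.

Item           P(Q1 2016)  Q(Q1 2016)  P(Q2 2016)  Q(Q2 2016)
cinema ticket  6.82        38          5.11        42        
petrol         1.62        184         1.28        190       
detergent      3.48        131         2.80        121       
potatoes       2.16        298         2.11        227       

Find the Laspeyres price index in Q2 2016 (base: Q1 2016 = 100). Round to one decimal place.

86.0

Laspeyres price index uses base-period quantities as weights.
ΣP(Q2 2016)·Q(Q1 2016) = 5.11×38 + 1.28×184 + 2.80×131 + 2.11×298 = 194.18 + 235.52 + 366.8 + 628.78 = 1425.28
ΣP(Q1 2016)·Q(Q1 2016) = 6.82×38 + 1.62×184 + 3.48×131 + 2.16×298 = 259.16 + 298.08 + 455.88 + 643.68 = 1656.8
Index = 1425.28 / 1656.8 × 100 = 86.0261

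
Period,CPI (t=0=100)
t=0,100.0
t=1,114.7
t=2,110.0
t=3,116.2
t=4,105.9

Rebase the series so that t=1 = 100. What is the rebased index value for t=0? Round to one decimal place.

87.2

Rebased(t=0) = 100.0 / 114.7 × 100 = 87.1840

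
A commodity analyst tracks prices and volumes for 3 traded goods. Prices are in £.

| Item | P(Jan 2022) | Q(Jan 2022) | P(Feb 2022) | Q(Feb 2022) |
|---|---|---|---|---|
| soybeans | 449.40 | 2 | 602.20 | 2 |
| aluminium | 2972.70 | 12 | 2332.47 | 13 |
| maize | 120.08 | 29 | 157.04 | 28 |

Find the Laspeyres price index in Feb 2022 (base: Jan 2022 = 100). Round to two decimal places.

Laspeyres price index uses base-period quantities as weights.
ΣP(Feb 2022)·Q(Jan 2022) = 602.20×2 + 2332.47×12 + 157.04×29 = 1204.4 + 27989.64 + 4554.16 = 33748.2
ΣP(Jan 2022)·Q(Jan 2022) = 449.40×2 + 2972.70×12 + 120.08×29 = 898.8 + 35672.4 + 3482.32 = 40053.52
Index = 33748.2 / 40053.52 × 100 = 84.2578

84.26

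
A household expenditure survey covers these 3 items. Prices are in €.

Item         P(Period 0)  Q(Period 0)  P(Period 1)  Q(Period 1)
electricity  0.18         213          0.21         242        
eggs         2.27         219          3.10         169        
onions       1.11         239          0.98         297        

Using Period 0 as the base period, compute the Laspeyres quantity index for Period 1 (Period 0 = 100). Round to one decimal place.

94.5

Laspeyres quantity index uses base-period prices as weights.
ΣP(Period 0)·Q(Period 1) = 0.18×242 + 2.27×169 + 1.11×297 = 43.56 + 383.63 + 329.67 = 756.86
ΣP(Period 0)·Q(Period 0) = 0.18×213 + 2.27×219 + 1.11×239 = 38.34 + 497.13 + 265.29 = 800.76
Index = 756.86 / 800.76 × 100 = 94.5177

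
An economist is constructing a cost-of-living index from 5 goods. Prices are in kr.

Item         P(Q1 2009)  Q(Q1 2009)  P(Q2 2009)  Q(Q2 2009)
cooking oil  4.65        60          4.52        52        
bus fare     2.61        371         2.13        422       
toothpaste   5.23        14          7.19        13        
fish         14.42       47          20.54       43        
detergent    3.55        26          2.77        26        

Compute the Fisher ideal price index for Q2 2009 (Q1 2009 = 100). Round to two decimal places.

Laspeyres component (base-period weights):
ΣP(Q2 2009)Q(Q1 2009) = 4.52×60 + 2.13×371 + 7.19×14 + 20.54×47 + 2.77×26 = 271.2 + 790.23 + 100.66 + 965.38 + 72.02 = 2199.49
ΣP(Q1 2009)Q(Q1 2009) = 4.65×60 + 2.61×371 + 5.23×14 + 14.42×47 + 3.55×26 = 279 + 968.31 + 73.22 + 677.74 + 92.3 = 2090.57
L = 2199.49 / 2090.57 × 100 = 105.2101
Paasche component (current-period weights):
ΣP(Q2 2009)Q(Q2 2009) = 4.52×52 + 2.13×422 + 7.19×13 + 20.54×43 + 2.77×26 = 235.04 + 898.86 + 93.47 + 883.22 + 72.02 = 2182.61
ΣP(Q1 2009)Q(Q2 2009) = 4.65×52 + 2.61×422 + 5.23×13 + 14.42×43 + 3.55×26 = 241.8 + 1101.42 + 67.99 + 620.06 + 92.3 = 2123.57
P = 2182.61 / 2123.57 × 100 = 102.7802
Fisher = √(L × P) = √(105.2101 × 102.7802) = 103.9880

103.99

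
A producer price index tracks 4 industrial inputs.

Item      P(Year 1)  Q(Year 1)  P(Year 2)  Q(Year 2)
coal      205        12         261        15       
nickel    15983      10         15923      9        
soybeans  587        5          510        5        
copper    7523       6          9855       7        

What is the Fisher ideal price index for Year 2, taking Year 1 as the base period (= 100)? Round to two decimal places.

107.26

Laspeyres component (base-period weights):
ΣP(Year 2)Q(Year 1) = 261×12 + 15923×10 + 510×5 + 9855×6 = 3132 + 159230 + 2550 + 59130 = 224042
ΣP(Year 1)Q(Year 1) = 205×12 + 15983×10 + 587×5 + 7523×6 = 2460 + 159830 + 2935 + 45138 = 210363
L = 224042 / 210363 × 100 = 106.5026
Paasche component (current-period weights):
ΣP(Year 2)Q(Year 2) = 261×15 + 15923×9 + 510×5 + 9855×7 = 3915 + 143307 + 2550 + 68985 = 218757
ΣP(Year 1)Q(Year 2) = 205×15 + 15983×9 + 587×5 + 7523×7 = 3075 + 143847 + 2935 + 52661 = 202518
P = 218757 / 202518 × 100 = 108.0185
Fisher = √(L × P) = √(106.5026 × 108.0185) = 107.2579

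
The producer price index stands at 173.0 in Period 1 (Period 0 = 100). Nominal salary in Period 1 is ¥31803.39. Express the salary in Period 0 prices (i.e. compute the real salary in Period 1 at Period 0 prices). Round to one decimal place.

18383.5

Real = Nominal ÷ (Index/100) = 31803.39 ÷ (173.0/100)
     = 31803.39 ÷ 1.730 = 18383.4624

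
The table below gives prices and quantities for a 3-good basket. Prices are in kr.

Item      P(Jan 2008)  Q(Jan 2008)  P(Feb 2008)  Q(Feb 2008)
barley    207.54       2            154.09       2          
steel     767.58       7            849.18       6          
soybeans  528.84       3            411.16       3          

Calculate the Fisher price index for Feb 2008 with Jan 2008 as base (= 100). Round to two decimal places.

Laspeyres component (base-period weights):
ΣP(Feb 2008)Q(Jan 2008) = 154.09×2 + 849.18×7 + 411.16×3 = 308.18 + 5944.26 + 1233.48 = 7485.92
ΣP(Jan 2008)Q(Jan 2008) = 207.54×2 + 767.58×7 + 528.84×3 = 415.08 + 5373.06 + 1586.52 = 7374.66
L = 7485.92 / 7374.66 × 100 = 101.5087
Paasche component (current-period weights):
ΣP(Feb 2008)Q(Feb 2008) = 154.09×2 + 849.18×6 + 411.16×3 = 308.18 + 5095.08 + 1233.48 = 6636.74
ΣP(Jan 2008)Q(Feb 2008) = 207.54×2 + 767.58×6 + 528.84×3 = 415.08 + 4605.48 + 1586.52 = 6607.08
P = 6636.74 / 6607.08 × 100 = 100.4489
Fisher = √(L × P) = √(101.5087 × 100.4489) = 100.9774

100.98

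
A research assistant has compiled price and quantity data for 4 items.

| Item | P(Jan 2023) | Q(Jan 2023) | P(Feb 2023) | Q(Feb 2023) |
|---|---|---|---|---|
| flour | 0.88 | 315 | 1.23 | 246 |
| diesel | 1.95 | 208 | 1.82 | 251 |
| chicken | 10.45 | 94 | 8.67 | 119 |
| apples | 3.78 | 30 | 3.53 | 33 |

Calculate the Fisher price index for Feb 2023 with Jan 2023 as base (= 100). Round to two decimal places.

93.40

Laspeyres component (base-period weights):
ΣP(Feb 2023)Q(Jan 2023) = 1.23×315 + 1.82×208 + 8.67×94 + 3.53×30 = 387.45 + 378.56 + 814.98 + 105.9 = 1686.89
ΣP(Jan 2023)Q(Jan 2023) = 0.88×315 + 1.95×208 + 10.45×94 + 3.78×30 = 277.2 + 405.6 + 982.3 + 113.4 = 1778.5
L = 1686.89 / 1778.5 × 100 = 94.8490
Paasche component (current-period weights):
ΣP(Feb 2023)Q(Feb 2023) = 1.23×246 + 1.82×251 + 8.67×119 + 3.53×33 = 302.58 + 456.82 + 1031.73 + 116.49 = 1907.62
ΣP(Jan 2023)Q(Feb 2023) = 0.88×246 + 1.95×251 + 10.45×119 + 3.78×33 = 216.48 + 489.45 + 1243.55 + 124.74 = 2074.22
P = 1907.62 / 2074.22 × 100 = 91.9681
Fisher = √(L × P) = √(94.8490 × 91.9681) = 93.3974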